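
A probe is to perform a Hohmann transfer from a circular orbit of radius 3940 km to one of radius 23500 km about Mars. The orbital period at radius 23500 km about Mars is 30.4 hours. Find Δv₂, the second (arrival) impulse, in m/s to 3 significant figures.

Δv₂ = 626 m/s

From Kepler's third law T² = 4π²r³/μ at r = 23500 km, T = 30.4 hours = 30.4 × 3600 s = 1.0944×10^5 s: μ = 4π²r³/T² = 42777.1 km³/s².
Transfer-ellipse semi-major axis a_t = (r₁ + r₂)/2 = (3940 + 23500)/2 = 13720 km.
On the circular orbit at r = 23500 km, v_c = √(μ/r) = 1.3492 km/s.
Transfer-orbit speed at the same r (vis-viva, a = a_t): v_t = √[μ(2/r − 1/a_t)] = 0.72301 km/s.
Δv₂ = |v_t − v_c| = |0.72301 − 1.3492| = 0.6262 km/s.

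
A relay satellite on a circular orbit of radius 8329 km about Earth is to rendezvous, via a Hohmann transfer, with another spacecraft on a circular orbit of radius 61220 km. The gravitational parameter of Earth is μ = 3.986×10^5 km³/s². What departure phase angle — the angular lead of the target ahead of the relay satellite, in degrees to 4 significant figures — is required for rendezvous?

φ = 102.9°

Transfer-ellipse semi-major axis a_t = (r₁ + r₂)/2 = (8329 + 61220)/2 = 34774.5 km.
Transfer time t = π√(a_t³/μ) = 32270 s.
Target angular speed ω₂ = √(μ/r₂³) = 4.168×10^-5 rad/s.
Angle swept by the target during transfer: ω₂·t = 1.345 rad = 77.06°.
The relay satellite traverses 180° on the transfer ellipse, so the target must lead by 180° − 77.06° = 102.9°.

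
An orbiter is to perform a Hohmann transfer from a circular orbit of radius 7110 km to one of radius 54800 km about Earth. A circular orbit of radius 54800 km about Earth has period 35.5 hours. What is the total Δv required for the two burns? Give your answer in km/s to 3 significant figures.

Δv = 3.88 km/s

From Kepler's third law T² = 4π²r³/μ at r = 54800 km, T = 35.5 hours = 35.5 × 3600 s = 1.278×10^5 s: μ = 4π²r³/T² = 3.97777×10^5 km³/s².
Transfer-ellipse semi-major axis a_t = (r₁ + r₂)/2 = (7110 + 54800)/2 = 30955 km.
At r₁ the circular-orbit speed is v₁ = √(μ/r₁) = 7.480 km/s.
On the transfer ellipse at r₁, v² = μ(2/r − 1/a) gives v_p = √[μ(2/r₁ − 1/a_t)] = 9.952 km/s.
First burn Δv₁ = |v_p − v₁| = 2.472 km/s.
At r₂, v₂ = √(μ/r₂) = 2.694 km/s.
Transfer-orbit speed at r₂: v_a = √[μ(2/r₂ − 1/a_t)] = 1.291 km/s.
Second burn Δv₂ = |v₂ − v_a| = 1.403 km/s.
Δv = Δv₁ + Δv₂ = 2.472 + 1.403 = 3.875 km/s.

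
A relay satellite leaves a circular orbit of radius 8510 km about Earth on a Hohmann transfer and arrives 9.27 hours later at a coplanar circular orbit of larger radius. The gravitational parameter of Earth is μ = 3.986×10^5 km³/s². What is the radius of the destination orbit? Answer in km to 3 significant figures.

r₂ = 62600 km

Transfer time t = 9.27 hours = 33372 s, and t = π√(a_t³/μ).
So a_t = (μ t²/π²)^(1/3) = (3.986×10^5 × (33372)² / π²)^(1/3) = 35563 km.
Since a_t = (r₁ + r₂)/2, r₂ = 2a_t − r₁ = 2×35563 − 8510 = 62616 km.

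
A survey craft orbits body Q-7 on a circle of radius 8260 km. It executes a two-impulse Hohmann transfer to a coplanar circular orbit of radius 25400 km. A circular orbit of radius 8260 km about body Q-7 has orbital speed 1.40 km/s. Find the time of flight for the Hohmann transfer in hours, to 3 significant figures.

t = 15.0 hours

From the circular-orbit relation v² = μ/r at r = 8260 km: μ = v²r = (1.40)² × 8260 = 16189.6 km³/s².
Semi-major axis of the transfer orbit: a_t = (8260 + 25400)/2 = 16830 km.
Half the transfer-orbit period gives t = π√(a_t³/μ) = 53910 s.
Converting: 53910 s ÷ 3600 s/hour = 15.0 hours.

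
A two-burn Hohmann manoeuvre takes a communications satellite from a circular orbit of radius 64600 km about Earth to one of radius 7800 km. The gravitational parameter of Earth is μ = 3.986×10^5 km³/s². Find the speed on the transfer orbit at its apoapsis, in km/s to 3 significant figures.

Transfer-ellipse semi-major axis a_t = (r₁ + r₂)/2 = (64600 + 7800)/2 = 36200 km.
At apoapsis, r = 64600 km.
Vis-viva: v = √[μ(2/r − 1/a_t)] = √[3.986×10^5 × (2/64600 − 1/36200)] = 1.153 km/s.

v = 1.15 km/s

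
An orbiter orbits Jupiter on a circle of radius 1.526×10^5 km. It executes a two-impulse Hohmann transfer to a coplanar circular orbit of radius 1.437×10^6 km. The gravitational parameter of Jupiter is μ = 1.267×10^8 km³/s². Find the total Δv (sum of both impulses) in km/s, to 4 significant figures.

Δv = 15.21 km/s

The Hohmann ellipse has a_t = (r₁ + r₂)/2 = 7.948×10^5 km.
At r₁ the circular-orbit speed is v₁ = √(μ/r₁) = 28.81 km/s.
On the transfer ellipse at r₁, v² = μ(2/r − 1/a) gives v_p = √[μ(2/r₁ − 1/a_t)] = 38.74 km/s.
First burn Δv₁ = |v_p − v₁| = 9.9300 km/s.
At r₂, v₂ = √(μ/r₂) = 9.3899 km/s.
Transfer-orbit speed at r₂: v_a = √[μ(2/r₂ − 1/a_t)] = 4.1144 km/s.
Second burn Δv₂ = |v₂ − v_a| = 5.2755 km/s.
Total Δv = Δv₁ + Δv₂ = 15.21 km/s.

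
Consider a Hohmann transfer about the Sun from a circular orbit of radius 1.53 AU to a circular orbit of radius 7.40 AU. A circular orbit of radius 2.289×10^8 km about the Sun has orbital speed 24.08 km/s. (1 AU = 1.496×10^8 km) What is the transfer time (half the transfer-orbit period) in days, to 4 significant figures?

t = 1723 days

From the circular-orbit relation v² = μ/r at r = 2.289×10^8 km: μ = v²r = (24.08)² × 2.289×10^8 = 1.32727×10^11 km³/s².
In km: r₁ = 1.53 × 1.496×10^8 = 2.28888×10^8 km; r₂ = 7.40 × 1.496×10^8 = 1.10704×10^9 km.
The Hohmann ellipse has a_t = (r₁ + r₂)/2 = 6.67964×10^8 km.
Transfer time t = π√(a_t³/μ) = π√((6.67964×10^8)³ / 1.32727×10^11) = 1.489×10^8 s.
Converting: 1.489×10^8 s ÷ 86400 s/day = 1723 days.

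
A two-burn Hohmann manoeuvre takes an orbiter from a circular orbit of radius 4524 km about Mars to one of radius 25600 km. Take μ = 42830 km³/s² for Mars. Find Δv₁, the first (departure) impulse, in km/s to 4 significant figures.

Δv₁ = 0.9345 km/s

Transfer-ellipse semi-major axis a_t = (r₁ + r₂)/2 = (4524 + 25600)/2 = 15062 km.
Circular speed at r = 4524 km: v_c = √(μ/r) = 3.0769 km/s.
Vis-viva on the transfer ellipse at r = 4524 km gives v_t = √[μ(2/r − 1/a_t)] = 4.0114 km/s.
Δv₁ = |v_t − v_c| = |4.0114 − 3.0769| = 0.9345 km/s.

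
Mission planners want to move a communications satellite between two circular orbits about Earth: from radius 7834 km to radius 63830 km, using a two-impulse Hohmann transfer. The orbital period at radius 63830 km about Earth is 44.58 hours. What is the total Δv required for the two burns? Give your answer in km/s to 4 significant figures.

Δv = 3.718 km/s

From Kepler's third law T² = 4π²r³/μ at r = 63830 km, T = 44.58 hours = 44.58 × 3600 s = 1.60488×10^5 s: μ = 4π²r³/T² = 3.98611×10^5 km³/s².
The Hohmann ellipse has a_t = (r₁ + r₂)/2 = 35832 km.
Circular speed at r₁: v₁ = √(μ/r₁) = √(3.98611×10^5/7834) = 7.133 km/s.
On the transfer ellipse at r₁, vis-viva equation gives v_p = √[μ(2/r₁ − 1/a_t)] = 9.520 km/s.
First burn Δv₁ = |v_p − v₁| = 2.387 km/s.
Circular speed at r₂: v₂ = √(μ/r₂) = 2.499 km/s.
Transfer-orbit speed at r₂: v_a = √[μ(2/r₂ − 1/a_t)] = 1.168 km/s.
Second burn Δv₂ = |v₂ − v_a| = 1.331 km/s.
Total Δv = Δv₁ + Δv₂ = 3.718 km/s.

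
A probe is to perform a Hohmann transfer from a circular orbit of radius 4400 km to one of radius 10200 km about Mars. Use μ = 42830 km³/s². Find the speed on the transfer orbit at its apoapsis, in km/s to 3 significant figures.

v = 1.59 km/s

Transfer-ellipse semi-major axis a_t = (r₁ + r₂)/2 = (4400 + 10200)/2 = 7300 km.
At apoapsis, r = 10200 km.
Vis-viva: v = √[μ(2/r − 1/a_t)] = √[42830 × (2/10200 − 1/7300)] = 1.591 km/s.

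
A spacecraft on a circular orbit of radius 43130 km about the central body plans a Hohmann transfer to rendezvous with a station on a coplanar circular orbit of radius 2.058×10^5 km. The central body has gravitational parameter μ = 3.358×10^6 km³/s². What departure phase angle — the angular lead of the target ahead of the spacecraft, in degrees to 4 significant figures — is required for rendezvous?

The Hohmann ellipse has a_t = (r₁ + r₂)/2 = 1.24465×10^5 km.
Transfer time t = π√(a_t³/μ) = 75280 s.
The target's mean motion on its circular orbit is ω₂ = √(μ/r₂³) = 1.9628×10^-5 rad/s.
Angle swept by the target during transfer: ω₂·t = 1.4776 rad = 84.66°.
The spacecraft traverses 180° on the transfer ellipse, so the target must lead by 180° − 84.66° = 95.34°.

φ = 95.34°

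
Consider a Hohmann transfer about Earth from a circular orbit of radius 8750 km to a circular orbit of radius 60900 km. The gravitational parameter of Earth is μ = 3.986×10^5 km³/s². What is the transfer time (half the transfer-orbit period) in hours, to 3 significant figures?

Transfer-ellipse semi-major axis a_t = (r₁ + r₂)/2 = (8750 + 60900)/2 = 34825 km.
Half the transfer-orbit period gives t = π√(a_t³/μ) = 32340 s.
Converting: 32340 s ÷ 3600 s/hour = 8.98 hours.

t = 8.98 hours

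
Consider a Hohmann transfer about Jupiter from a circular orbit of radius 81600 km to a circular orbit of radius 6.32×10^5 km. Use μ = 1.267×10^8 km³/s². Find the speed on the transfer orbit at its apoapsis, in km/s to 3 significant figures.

Transfer-ellipse semi-major axis a_t = (r₁ + r₂)/2 = (81600 + 6.320×10^5)/2 = 3.568×10^5 km.
The apoapsis of the transfer ellipse is at r = 6.320×10^5 km.
From the vis-viva equation, v = √[μ(2/r − 1/a_t)] = 6.771 km/s.

v = 6.77 km/s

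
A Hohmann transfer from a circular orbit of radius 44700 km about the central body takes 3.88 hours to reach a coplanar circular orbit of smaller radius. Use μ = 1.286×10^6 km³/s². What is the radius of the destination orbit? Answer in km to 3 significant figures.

r₂ = 14100 km

Transfer time t = 3.88 hours = 13968 s, and t = π√(a_t³/μ).
So a_t = (μ t²/π²)^(1/3) = (1.286×10^6 × (13968)² / π²)^(1/3) = 29404 km.
Since a_t = (r₁ + r₂)/2, r₂ = 2a_t − r₁ = 2×29404 − 44700 = 14108 km.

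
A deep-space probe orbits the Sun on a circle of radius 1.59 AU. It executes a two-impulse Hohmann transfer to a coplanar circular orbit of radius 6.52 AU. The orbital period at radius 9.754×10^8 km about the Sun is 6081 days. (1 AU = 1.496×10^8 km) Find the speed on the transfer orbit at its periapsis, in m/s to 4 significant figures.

v = 29950 m/s

From Kepler's third law T² = 4π²r³/μ at r = 9.754×10^8 km, T = 6081 days = 6081 × 86400 s = 5.253984×10^8 s: μ = 4π²r³/T² = 1.32718×10^11 km³/s².
In km: r₁ = 1.59 × 1.496×10^8 = 2.37864×10^8 km; r₂ = 6.52 × 1.496×10^8 = 9.75392×10^8 km.
Transfer-ellipse semi-major axis a_t = (r₁ + r₂)/2 = (2.37864×10^8 + 9.75392×10^8)/2 = 6.06628×10^8 km.
At periapsis, r = 2.37864×10^8 km.
Vis-viva: v = √[μ(2/r − 1/a_t)] = √[1.32718×10^11 × (2/2.37864×10^8 − 1/6.06628×10^8)] = 29.95 km/s.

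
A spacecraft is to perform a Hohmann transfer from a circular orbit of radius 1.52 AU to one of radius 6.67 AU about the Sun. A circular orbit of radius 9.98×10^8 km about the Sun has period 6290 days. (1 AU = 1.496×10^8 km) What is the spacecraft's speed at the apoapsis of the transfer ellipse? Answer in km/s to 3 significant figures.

From Kepler's third law T² = 4π²r³/μ at r = 9.98×10^8 km, T = 6290 days = 6290 × 86400 s = 5.43456×10^8 s: μ = 4π²r³/T² = 1.32869×10^11 km³/s².
In km: r₁ = 1.52 × 1.496×10^8 = 2.27392×10^8 km; r₂ = 6.67 × 1.496×10^8 = 9.97832×10^8 km.
The Hohmann ellipse has a_t = (r₁ + r₂)/2 = 6.12612×10^8 km.
At apoapsis, r = 9.97832×10^8 km.
Vis-viva: v = √[μ(2/r − 1/a_t)] = √[1.32869×10^11 × (2/9.97832×10^8 − 1/6.12612×10^8)] = 7.030 km/s.

v = 7.03 km/s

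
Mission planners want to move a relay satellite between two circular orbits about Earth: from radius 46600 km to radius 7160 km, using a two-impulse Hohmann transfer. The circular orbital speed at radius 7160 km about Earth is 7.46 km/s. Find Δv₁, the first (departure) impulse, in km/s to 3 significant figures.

From the circular-orbit relation v² = μ/r at r = 7160 km: μ = v²r = (7.46)² × 7160 = 3.98465×10^5 km³/s².
Semi-major axis of the transfer orbit: a_t = (46600 + 7160)/2 = 26880 km.
Circular speed at r = 46600 km: v_c = √(μ/r) = 2.924 km/s.
Transfer-orbit speed at the same r (vis-viva, a = a_t): v_t = √[μ(2/r − 1/a_t)] = 1.509 km/s.
Δv₁ = |v_t − v_c| = |1.509 − 2.924| = 1.415 km/s.

Δv₁ = 1.41 km/s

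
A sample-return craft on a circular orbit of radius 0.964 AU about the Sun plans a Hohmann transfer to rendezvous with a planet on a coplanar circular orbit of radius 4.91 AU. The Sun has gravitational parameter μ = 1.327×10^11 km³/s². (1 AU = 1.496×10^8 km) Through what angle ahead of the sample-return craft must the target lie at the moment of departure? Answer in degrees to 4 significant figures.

φ = 96.73°

In km: r₁ = 0.964 × 1.496×10^8 = 1.442144×10^8 km; r₂ = 4.91 × 1.496×10^8 = 7.34536×10^8 km.
The Hohmann ellipse has a_t = (r₁ + r₂)/2 = 4.393752×10^8 km.
The half-period of the transfer ellipse is t = π√(a_t³/μ) = 7.9427×10^7 s.
Target angular speed ω₂ = √(μ/r₂³) = 1.8299×10^-8 rad/s.
Angle swept by the target during transfer: ω₂·t = 1.4534 rad = 83.27°.
Arrival is 180° from departure on the ellipse, so φ = 180° − 83.27° = 96.73°.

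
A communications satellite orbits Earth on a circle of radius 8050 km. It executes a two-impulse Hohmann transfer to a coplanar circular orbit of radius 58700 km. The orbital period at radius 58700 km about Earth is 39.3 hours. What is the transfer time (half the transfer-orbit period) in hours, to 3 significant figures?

From Kepler's third law T² = 4π²r³/μ at r = 58700 km, T = 39.3 hours = 39.3 × 3600 s = 1.4148×10^5 s: μ = 4π²r³/T² = 3.98918×10^5 km³/s².
Semi-major axis of the transfer orbit: a_t = (8050 + 58700)/2 = 33375 km.
Half the transfer-orbit period gives t = π√(a_t³/μ) = 30328 s.
Converting: 30328 s ÷ 3600 s/hour = 8.42 hours.

t = 8.42 hours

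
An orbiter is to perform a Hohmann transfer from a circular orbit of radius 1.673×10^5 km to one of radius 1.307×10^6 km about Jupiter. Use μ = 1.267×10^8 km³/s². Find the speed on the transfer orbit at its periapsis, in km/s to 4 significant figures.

Semi-major axis of the transfer orbit: a_t = (1.673×10^5 + 1.307×10^6)/2 = 7.3715×10^5 km.
At periapsis, r = 1.673×10^5 km.
Applying v² = μ(2/r − 1/a_t): v = 36.64 km/s.

v = 36.64 km/s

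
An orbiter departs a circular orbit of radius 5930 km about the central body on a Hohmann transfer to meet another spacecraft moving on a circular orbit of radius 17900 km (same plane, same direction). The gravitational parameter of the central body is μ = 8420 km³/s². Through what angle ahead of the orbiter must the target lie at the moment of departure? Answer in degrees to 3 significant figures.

Semi-major axis of the transfer orbit: a_t = (5930 + 17900)/2 = 11915 km.
Transfer time t = π√(a_t³/μ) = 44528 s.
The target's mean motion on its circular orbit is ω₂ = √(μ/r₂³) = 3.8316×10^-5 rad/s.
Angle swept by the target during transfer: ω₂·t = 1.70613 rad = 97.754°.
The orbiter traverses 180° on the transfer ellipse, so the target must lead by 180° − 97.754° = 82.2°.

φ = 82.2°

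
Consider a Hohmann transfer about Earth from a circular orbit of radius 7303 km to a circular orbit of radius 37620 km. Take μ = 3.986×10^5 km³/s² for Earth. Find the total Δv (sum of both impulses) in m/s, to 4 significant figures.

Δv = 3572 m/s

Transfer-ellipse semi-major axis a_t = (r₁ + r₂)/2 = (7303 + 37620)/2 = 22461.5 km.
Circular speed at r₁: v₁ = √(μ/r₁) = √(3.986×10^5/7303) = 7.388 km/s.
Transfer-orbit speed at r₁ (vis-viva): v_p = √[μ(2/r₁ − 1/a_t)] = 9.561 km/s.
First burn Δv₁ = |v_p − v₁| = 2.173 km/s.
Circular speed at r₂: v₂ = √(μ/r₂) = 3.255 km/s.
Transfer-orbit speed at r₂: v_a = √[μ(2/r₂ − 1/a_t)] = 1.856 km/s.
Second burn Δv₂ = |v₂ − v_a| = 1.399 km/s.
Δv = Δv₁ + Δv₂ = 2.173 + 1.399 = 3.572 km/s.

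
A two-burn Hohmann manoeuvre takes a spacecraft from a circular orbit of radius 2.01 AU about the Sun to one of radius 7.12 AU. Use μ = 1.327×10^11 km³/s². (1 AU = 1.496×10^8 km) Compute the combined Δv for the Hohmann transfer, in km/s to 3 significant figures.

In km: r₁ = 2.01 × 1.496×10^8 = 3.00696×10^8 km; r₂ = 7.12 × 1.496×10^8 = 1.065152×10^9 km.
Semi-major axis of the transfer orbit: a_t = (3.00696×10^8 + 1.065152×10^9)/2 = 6.82924×10^8 km.
At r₁ the circular-orbit speed is v₁ = √(μ/r₁) = 21.007368 km/s.
Transfer-orbit speed at r₁ (vis-viva): v_p = √[μ(2/r₁ − 1/a_t)] = 26.235615 km/s.
First burn Δv₁ = |v_p − v₁| = 5.22825 km/s.
Circular speed at r₂: v₂ = √(μ/r₂) = 11.16168 km/s.
Transfer-orbit speed at r₂: v_a = √[μ(2/r₂ − 1/a_t)] = 7.406402 km/s.
Second burn Δv₂ = |v₂ − v_a| = 3.75528 km/s.
Total Δv = Δv₁ + Δv₂ = 8.984 km/s.

Δv = 8.98 km/s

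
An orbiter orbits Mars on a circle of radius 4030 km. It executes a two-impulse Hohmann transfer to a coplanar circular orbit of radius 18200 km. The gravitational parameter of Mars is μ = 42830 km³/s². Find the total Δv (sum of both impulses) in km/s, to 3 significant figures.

The Hohmann ellipse has a_t = (r₁ + r₂)/2 = 11115 km.
At r₁ the circular-orbit speed is v₁ = √(μ/r₁) = 3.2600 km/s.
Transfer-orbit speed at r₁ (v² = μ(2/r − 1/a)): v_p = √[μ(2/r₁ − 1/a_t)] = 4.1716 km/s.
First burn Δv₁ = |v_p − v₁| = 0.9116 km/s.
Circular speed at r₂: v₂ = √(μ/r₂) = 1.534 km/s.
Transfer-orbit speed at r₂: v_a = √[μ(2/r₂ − 1/a_t)] = 0.9237 km/s.
Second burn Δv₂ = |v₂ − v_a| = 0.6103 km/s.
Δv = Δv₁ + Δv₂ = 0.9116 + 0.6103 = 1.522 km/s.

Δv = 1.52 km/s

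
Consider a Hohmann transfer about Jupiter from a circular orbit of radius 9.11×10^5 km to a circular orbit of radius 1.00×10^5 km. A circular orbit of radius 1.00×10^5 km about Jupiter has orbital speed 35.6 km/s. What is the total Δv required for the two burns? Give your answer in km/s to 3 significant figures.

From the circular-orbit relation v² = μ/r at r = 1.00×10^5 km: μ = v²r = (35.6)² × 1.00×10^5 = 1.26736×10^8 km³/s².
Transfer-ellipse semi-major axis a_t = (r₁ + r₂)/2 = (9.110×10^5 + 1.000×10^5)/2 = 5.055×10^5 km.
At r₁ the circular-orbit speed is v₁ = √(μ/r₁) = 11.795 km/s.
On the transfer ellipse at r₁, v² = μ(2/r − 1/a) gives v_a = √[μ(2/r₁ − 1/a_t)] = 5.2460 km/s.
First burn Δv₁ = |v_a − v₁| = 6.549 km/s.
At r₂, v₂ = √(μ/r₂) = 35.60 km/s.
Transfer-orbit speed at r₂: v_p = √[μ(2/r₂ − 1/a_t)] = 47.79 km/s.
Second burn Δv₂ = |v₂ − v_p| = 12.19 km/s.
Δv = Δv₁ + Δv₂ = 6.549 + 12.19 = 18.74 km/s.

Δv = 18.7 km/s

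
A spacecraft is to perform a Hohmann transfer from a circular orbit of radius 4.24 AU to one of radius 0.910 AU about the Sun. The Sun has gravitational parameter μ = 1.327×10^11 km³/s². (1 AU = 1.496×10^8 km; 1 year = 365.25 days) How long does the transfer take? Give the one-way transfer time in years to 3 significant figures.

t = 2.07 years

In km: r₁ = 4.24 × 1.496×10^8 = 6.34304×10^8 km; r₂ = 0.910 × 1.496×10^8 = 1.36136×10^8 km.
Semi-major axis of the transfer orbit: a_t = (6.34304×10^8 + 1.36136×10^8)/2 = 3.8522×10^8 km.
Transfer time t = π√(a_t³/μ) = π√((3.8522×10^8)³ / 1.327×10^11) = 6.520×10^7 s.
Converting: 6.520×10^7 s ÷ 3.15576×10^7 s/year (365.25 × 86400) = 2.07 years.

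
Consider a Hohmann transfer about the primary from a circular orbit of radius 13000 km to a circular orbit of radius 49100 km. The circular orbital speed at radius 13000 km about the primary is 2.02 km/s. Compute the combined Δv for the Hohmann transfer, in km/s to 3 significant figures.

Δv = 0.887 km/s

From the circular-orbit relation v² = μ/r at r = 13000 km: μ = v²r = (2.02)² × 13000 = 53045.2 km³/s².
The Hohmann ellipse has a_t = (r₁ + r₂)/2 = 31050 km.
At r₁ the circular-orbit speed is v₁ = √(μ/r₁) = 2.02000 km/s.
Transfer-orbit speed at r₁ (vis-viva equation): v_p = √[μ(2/r₁ − 1/a_t)] = 2.54016 km/s.
First burn Δv₁ = |v_p − v₁| = 0.52016 km/s.
At r₂, v₂ = √(μ/r₂) = 1.0394 km/s.
Transfer-orbit speed at r₂: v_a = √[μ(2/r₂ − 1/a_t)] = 0.67255 km/s.
Second burn Δv₂ = |v₂ − v_a| = 0.36685 km/s.
Δv = Δv₁ + Δv₂ = 0.52016 + 0.36685 = 0.8870 km/s.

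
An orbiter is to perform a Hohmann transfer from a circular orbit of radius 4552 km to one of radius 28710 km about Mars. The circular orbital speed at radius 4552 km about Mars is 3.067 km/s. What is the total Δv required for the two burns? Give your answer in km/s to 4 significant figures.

Δv = 1.545 km/s

From the circular-orbit relation v² = μ/r at r = 4552 km: μ = v²r = (3.067)² × 4552 = 42818.3 km³/s².
Semi-major axis of the transfer orbit: a_t = (4552 + 28710)/2 = 16631 km.
At r₁ the circular-orbit speed is v₁ = √(μ/r₁) = 3.0670 km/s.
Transfer-orbit speed at r₁ (vis-viva equation): v_p = √[μ(2/r₁ − 1/a_t)] = 4.0297 km/s.
First burn Δv₁ = |v_p − v₁| = 0.9627 km/s.
At r₂, v₂ = √(μ/r₂) = 1.2212 km/s.
Transfer-orbit speed at r₂: v_a = √[μ(2/r₂ − 1/a_t)] = 0.63891 km/s.
Second burn Δv₂ = |v₂ − v_a| = 0.5823 km/s.
Total Δv = Δv₁ + Δv₂ = 1.545 km/s.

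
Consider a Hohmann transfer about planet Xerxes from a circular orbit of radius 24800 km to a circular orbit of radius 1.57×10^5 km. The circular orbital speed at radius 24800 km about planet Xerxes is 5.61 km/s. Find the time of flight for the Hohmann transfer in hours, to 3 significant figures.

t = 27.1 hours

From the circular-orbit relation v² = μ/r at r = 24800 km: μ = v²r = (5.61)² × 24800 = 7.80508×10^5 km³/s².
Semi-major axis of the transfer orbit: a_t = (24800 + 1.570×10^5)/2 = 90900 km.
Half the transfer-orbit period gives t = π√(a_t³/μ) = 97460 s.
Converting: 97460 s ÷ 3600 s/hour = 27.1 hours.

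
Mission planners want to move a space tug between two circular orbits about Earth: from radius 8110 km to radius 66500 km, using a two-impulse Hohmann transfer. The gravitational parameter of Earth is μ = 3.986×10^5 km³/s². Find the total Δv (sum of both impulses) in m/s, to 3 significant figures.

The Hohmann ellipse has a_t = (r₁ + r₂)/2 = 37305 km.
Circular speed at r₁: v₁ = √(μ/r₁) = √(3.986×10^5/8110) = 7.0106 km/s.
On the transfer ellipse at r₁, vis-viva gives v_p = √[μ(2/r₁ − 1/a_t)] = 9.3602 km/s.
First burn Δv₁ = |v_p − v₁| = 2.3496 km/s.
Circular speed at r₂: v₂ = √(μ/r₂) = 2.44826 km/s.
Transfer-orbit speed at r₂: v_a = √[μ(2/r₂ − 1/a_t)] = 1.14152 km/s.
Second burn Δv₂ = |v₂ − v_a| = 1.3067 km/s.
Total Δv = Δv₁ + Δv₂ = 3.656 km/s.

Δv = 3660 m/s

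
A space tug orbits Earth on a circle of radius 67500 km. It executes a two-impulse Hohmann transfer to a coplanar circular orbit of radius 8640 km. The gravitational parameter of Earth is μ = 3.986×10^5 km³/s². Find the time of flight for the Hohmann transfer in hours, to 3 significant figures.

t = 10.3 hours

Semi-major axis of the transfer orbit: a_t = (67500 + 8640)/2 = 38070 km.
Transfer time t = π√(a_t³/μ) = π√((38070)³ / 3.986×10^5) = 36960 s.
Converting: 36960 s ÷ 3600 s/hour = 10.3 hours.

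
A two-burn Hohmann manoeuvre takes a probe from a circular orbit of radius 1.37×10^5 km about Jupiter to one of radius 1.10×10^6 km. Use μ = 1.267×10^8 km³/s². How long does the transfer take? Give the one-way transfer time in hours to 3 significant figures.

Semi-major axis of the transfer orbit: a_t = (1.370×10^5 + 1.100×10^6)/2 = 6.185×10^5 km.
By Kepler's third law the transfer-orbit period is T = 2π√(a_t³/μ), so t = T/2 = 1.358×10^5 s.
Converting: 1.358×10^5 s ÷ 3600 s/hour = 37.7 hours.

t = 37.7 hours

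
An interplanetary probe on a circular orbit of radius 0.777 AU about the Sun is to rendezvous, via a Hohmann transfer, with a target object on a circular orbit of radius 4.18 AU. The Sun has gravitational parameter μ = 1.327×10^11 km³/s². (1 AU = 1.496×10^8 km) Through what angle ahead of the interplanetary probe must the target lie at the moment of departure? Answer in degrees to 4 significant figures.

In km: r₁ = 0.777 × 1.496×10^8 = 1.162392×10^8 km; r₂ = 4.18 × 1.496×10^8 = 6.25328×10^8 km.
Transfer-ellipse semi-major axis a_t = (r₁ + r₂)/2 = (1.162392×10^8 + 6.25328×10^8)/2 = 3.707836×10^8 km.
The half-period of the transfer ellipse is t = π√(a_t³/μ) = 6.157369×10^7 s.
Target angular speed ω₂ = √(μ/r₂³) = 2.329559×10^-8 rad/s.
Angle swept by the target during transfer: ω₂·t = 1.434395 rad = 82.18°.
Arrival is 180° from departure on the ellipse, so φ = 180° − 82.18° = 97.82°.

φ = 97.82°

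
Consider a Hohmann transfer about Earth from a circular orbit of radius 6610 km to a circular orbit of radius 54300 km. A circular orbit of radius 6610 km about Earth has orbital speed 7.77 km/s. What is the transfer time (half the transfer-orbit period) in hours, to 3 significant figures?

From the circular-orbit relation v² = μ/r at r = 6610 km: μ = v²r = (7.77)² × 6610 = 3.99065×10^5 km³/s².
Transfer-ellipse semi-major axis a_t = (r₁ + r₂)/2 = (6610 + 54300)/2 = 30455 km.
Transfer time t = π√(a_t³/μ) = π√((30455)³ / 3.99065×10^5) = 26430 s.
Converting: 26430 s ÷ 3600 s/hour = 7.34 hours.

t = 7.34 hours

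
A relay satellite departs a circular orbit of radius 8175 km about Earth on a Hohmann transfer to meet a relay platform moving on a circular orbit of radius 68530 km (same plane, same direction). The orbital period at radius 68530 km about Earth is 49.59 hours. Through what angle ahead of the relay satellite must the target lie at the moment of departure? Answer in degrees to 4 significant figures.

φ = 104.6°

From Kepler's third law T² = 4π²r³/μ at r = 68530 km, T = 49.59 hours = 49.59 × 3600 s = 1.78524×10^5 s: μ = 4π²r³/T² = 3.98666×10^5 km³/s².
Semi-major axis of the transfer orbit: a_t = (8175 + 68530)/2 = 38352.5 km.
Transfer time t = π√(a_t³/μ) = 37371 s.
The target's mean motion on its circular orbit is ω₂ = √(μ/r₂³) = 3.5195×10^-5 rad/s.
Angle swept by the target during transfer: ω₂·t = 1.3153 rad = 75.36°.
The relay satellite traverses 180° on the transfer ellipse, so the target must lead by 180° − 75.36° = 104.6°.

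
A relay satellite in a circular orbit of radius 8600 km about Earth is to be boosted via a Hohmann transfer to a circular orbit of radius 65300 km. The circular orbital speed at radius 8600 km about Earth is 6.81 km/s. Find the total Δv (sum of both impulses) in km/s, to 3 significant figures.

From the circular-orbit relation v² = μ/r at r = 8600 km: μ = v²r = (6.81)² × 8600 = 3.98834×10^5 km³/s².
Semi-major axis of the transfer orbit: a_t = (8600 + 65300)/2 = 36950 km.
Circular speed at r₁: v₁ = √(μ/r₁) = √(3.98834×10^5/8600) = 6.810 km/s.
On the transfer ellipse at r₁, v² = μ(2/r − 1/a) gives v_p = √[μ(2/r₁ − 1/a_t)] = 9.053 km/s.
First burn Δv₁ = |v_p − v₁| = 2.243 km/s.
Circular speed at r₂: v₂ = √(μ/r₂) = 2.471 km/s.
Transfer-orbit speed at r₂: v_a = √[μ(2/r₂ − 1/a_t)] = 1.192 km/s.
Second burn Δv₂ = |v₂ − v_a| = 1.279 km/s.
Total Δv = Δv₁ + Δv₂ = 3.522 km/s.

Δv = 3.52 km/s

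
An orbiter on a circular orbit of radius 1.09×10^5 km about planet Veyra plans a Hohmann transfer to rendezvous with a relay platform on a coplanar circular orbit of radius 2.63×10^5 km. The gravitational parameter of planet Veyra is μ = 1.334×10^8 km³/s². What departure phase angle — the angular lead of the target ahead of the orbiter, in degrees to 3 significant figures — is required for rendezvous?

Semi-major axis of the transfer orbit: a_t = (1.090×10^5 + 2.630×10^5)/2 = 1.860×10^5 km.
Transfer time t = π√(a_t³/μ) = 21819.3 s.
The target's mean motion on its circular orbit is ω₂ = √(μ/r₂³) = 8.56336×10^-5 rad/s.
Angle swept by the target during transfer: ω₂·t = 1.8685 rad = 107.1°.
Arrival is 180° from departure on the ellipse, so φ = 180° − 107.1° = 72.9°.

φ = 72.9°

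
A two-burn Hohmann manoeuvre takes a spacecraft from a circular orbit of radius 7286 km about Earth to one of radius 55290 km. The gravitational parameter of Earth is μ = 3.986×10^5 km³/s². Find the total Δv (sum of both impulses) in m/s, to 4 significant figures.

The Hohmann ellipse has a_t = (r₁ + r₂)/2 = 31288 km.
Circular speed at r₁: v₁ = √(μ/r₁) = √(3.986×10^5/7286) = 7.396 km/s.
On the transfer ellipse at r₁, v² = μ(2/r − 1/a) gives v_p = √[μ(2/r₁ − 1/a_t)] = 9.832 km/s.
First burn Δv₁ = |v_p − v₁| = 2.436 km/s.
At r₂, v₂ = √(μ/r₂) = 2.685 km/s.
Transfer-orbit speed at r₂: v_a = √[μ(2/r₂ − 1/a_t)] = 1.296 km/s.
Second burn Δv₂ = |v₂ − v_a| = 1.389 km/s.
Δv = Δv₁ + Δv₂ = 2.436 + 1.389 = 3.825 km/s.

Δv = 3825 m/s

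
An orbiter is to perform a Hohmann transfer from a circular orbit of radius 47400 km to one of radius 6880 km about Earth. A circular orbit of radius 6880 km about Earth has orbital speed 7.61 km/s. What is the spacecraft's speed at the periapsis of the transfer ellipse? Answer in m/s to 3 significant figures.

From the circular-orbit relation v² = μ/r at r = 6880 km: μ = v²r = (7.61)² × 6880 = 3.98435×10^5 km³/s².
The Hohmann ellipse has a_t = (r₁ + r₂)/2 = 27140 km.
At periapsis, r = 6880 km.
Vis-viva: v = √[μ(2/r − 1/a_t)] = √[3.98435×10^5 × (2/6880 − 1/27140)] = 10.06 km/s.

v = 10100 m/s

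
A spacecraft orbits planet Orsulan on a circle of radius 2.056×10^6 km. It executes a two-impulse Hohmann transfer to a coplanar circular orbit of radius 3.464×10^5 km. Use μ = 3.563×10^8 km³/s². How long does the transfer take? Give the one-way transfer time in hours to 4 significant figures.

t = 60.86 hours

Transfer-ellipse semi-major axis a_t = (r₁ + r₂)/2 = (2.056×10^6 + 3.464×10^5)/2 = 1.2012×10^6 km.
Transfer time t = π√(a_t³/μ) = π√((1.2012×10^6)³ / 3.563×10^8) = 2.191×10^5 s.
Converting: 2.191×10^5 s ÷ 3600 s/hour = 60.86 hours.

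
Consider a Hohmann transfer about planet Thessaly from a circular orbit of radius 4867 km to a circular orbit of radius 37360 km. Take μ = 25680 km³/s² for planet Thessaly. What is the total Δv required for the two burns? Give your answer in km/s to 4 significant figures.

Transfer-ellipse semi-major axis a_t = (r₁ + r₂)/2 = (4867 + 37360)/2 = 21113.5 km.
Circular speed at r₁: v₁ = √(μ/r₁) = √(25680/4867) = 2.297031 km/s.
On the transfer ellipse at r₁, vis-viva gives v_p = √[μ(2/r₁ − 1/a_t)] = 3.055555 km/s.
First burn Δv₁ = |v_p − v₁| = 0.75852 km/s.
Circular speed at r₂: v₂ = √(μ/r₂) = 0.82908 km/s.
Transfer-orbit speed at r₂: v_a = √[μ(2/r₂ − 1/a_t)] = 0.39806 km/s.
Second burn Δv₂ = |v₂ − v_a| = 0.43102 km/s.
Δv = Δv₁ + Δv₂ = 0.75852 + 0.43102 = 1.190 km/s.

Δv = 1.190 km/s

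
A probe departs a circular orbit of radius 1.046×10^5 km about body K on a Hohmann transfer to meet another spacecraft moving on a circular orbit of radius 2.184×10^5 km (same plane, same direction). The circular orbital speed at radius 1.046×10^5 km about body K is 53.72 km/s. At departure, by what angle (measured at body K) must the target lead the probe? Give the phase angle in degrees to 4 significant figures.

φ = 65.54°

From the circular-orbit relation v² = μ/r at r = 1.046×10^5 km: μ = v²r = (53.72)² × 1.046×10^5 = 3.01859×10^8 km³/s².
Transfer-ellipse semi-major axis a_t = (r₁ + r₂)/2 = (1.046×10^5 + 2.184×10^5)/2 = 1.615×10^5 km.
Transfer time t = π√(a_t³/μ) = 11736 s.
The target's mean motion on its circular orbit is ω₂ = √(μ/r₂³) = 1.7022×10^-4 rad/s.
Angle swept by the target during transfer: ω₂·t = 1.9977 rad = 114.46°.
The probe traverses 180° on the transfer ellipse, so the target must lead by 180° − 114.46° = 65.54°.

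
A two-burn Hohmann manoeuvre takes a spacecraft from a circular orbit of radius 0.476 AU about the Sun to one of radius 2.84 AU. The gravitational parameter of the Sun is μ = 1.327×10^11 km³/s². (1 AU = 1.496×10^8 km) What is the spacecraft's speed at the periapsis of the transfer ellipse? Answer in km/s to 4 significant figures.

v = 56.50 km/s

In km: r₁ = 0.476 × 1.496×10^8 = 7.12096×10^7 km; r₂ = 2.84 × 1.496×10^8 = 4.24864×10^8 km.
Transfer-ellipse semi-major axis a_t = (r₁ + r₂)/2 = (7.12096×10^7 + 4.24864×10^8)/2 = 2.480368×10^8 km.
At periapsis, r = 7.12096×10^7 km.
From the vis-viva equation, v = √[μ(2/r − 1/a_t)] = 56.50 km/s.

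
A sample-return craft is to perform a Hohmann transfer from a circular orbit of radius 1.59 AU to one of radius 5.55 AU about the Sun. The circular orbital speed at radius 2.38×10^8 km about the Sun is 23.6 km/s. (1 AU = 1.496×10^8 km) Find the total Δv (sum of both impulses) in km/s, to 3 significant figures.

Δv = 10.0 km/s

From the circular-orbit relation v² = μ/r at r = 2.38×10^8 km: μ = v²r = (23.6)² × 2.38×10^8 = 1.32556×10^11 km³/s².
In km: r₁ = 1.59 × 1.496×10^8 = 2.37864×10^8 km; r₂ = 5.55 × 1.496×10^8 = 8.3028×10^8 km.
Semi-major axis of the transfer orbit: a_t = (2.37864×10^8 + 8.3028×10^8)/2 = 5.34072×10^8 km.
At r₁ the circular-orbit speed is v₁ = √(μ/r₁) = 23.607 km/s.
On the transfer ellipse at r₁, v² = μ(2/r − 1/a) gives v_p = √[μ(2/r₁ − 1/a_t)] = 29.434 km/s.
First burn Δv₁ = |v_p − v₁| = 5.827 km/s.
At r₂, v₂ = √(μ/r₂) = 12.635 km/s.
Transfer-orbit speed at r₂: v_a = √[μ(2/r₂ − 1/a_t)] = 8.4324 km/s.
Second burn Δv₂ = |v₂ − v_a| = 4.203 km/s.
Total Δv = Δv₁ + Δv₂ = 10.03 km/s.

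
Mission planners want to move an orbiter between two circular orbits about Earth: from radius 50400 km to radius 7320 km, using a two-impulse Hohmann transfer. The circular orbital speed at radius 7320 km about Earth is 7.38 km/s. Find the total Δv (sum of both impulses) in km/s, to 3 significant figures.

Δv = 3.77 km/s

From the circular-orbit relation v² = μ/r at r = 7320 km: μ = v²r = (7.38)² × 7320 = 3.98679×10^5 km³/s².
The Hohmann ellipse has a_t = (r₁ + r₂)/2 = 28860 km.
Circular speed at r₁: v₁ = √(μ/r₁) = √(3.98679×10^5/50400) = 2.8125 km/s.
On the transfer ellipse at r₁, vis-viva gives v_a = √[μ(2/r₁ − 1/a_t)] = 1.4165 km/s.
First burn Δv₁ = |v_a − v₁| = 1.396 km/s.
Circular speed at r₂: v₂ = √(μ/r₂) = 7.380 km/s.
Transfer-orbit speed at r₂: v_p = √[μ(2/r₂ − 1/a_t)] = 9.753 km/s.
Second burn Δv₂ = |v₂ − v_p| = 2.373 km/s.
Total Δv = Δv₁ + Δv₂ = 3.769 km/s.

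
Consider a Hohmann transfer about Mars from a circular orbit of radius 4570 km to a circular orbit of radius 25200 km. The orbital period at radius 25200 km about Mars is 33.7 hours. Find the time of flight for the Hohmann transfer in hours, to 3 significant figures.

t = 7.65 hours

From Kepler's third law T² = 4π²r³/μ at r = 25200 km, T = 33.7 hours = 33.7 × 3600 s = 1.2132×10^5 s: μ = 4π²r³/T² = 42923.6 km³/s².
Semi-major axis of the transfer orbit: a_t = (4570 + 25200)/2 = 14885 km.
By Kepler's third law the transfer-orbit period is T = 2π√(a_t³/μ), so t = T/2 = 27540 s.
Converting: 27540 s ÷ 3600 s/hour = 7.65 hours.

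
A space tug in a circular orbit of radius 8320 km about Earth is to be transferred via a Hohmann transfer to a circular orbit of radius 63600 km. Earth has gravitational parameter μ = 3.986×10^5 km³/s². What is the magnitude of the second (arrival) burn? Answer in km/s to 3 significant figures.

Δv₂ = 1.30 km/s

Transfer-ellipse semi-major axis a_t = (r₁ + r₂)/2 = (8320 + 63600)/2 = 35960 km.
On the circular orbit at r = 63600 km, v_c = √(μ/r) = 2.503 km/s.
Vis-viva on the transfer ellipse at r = 63600 km gives v_t = √[μ(2/r − 1/a_t)] = 1.204 km/s.
Δv₂ = |v_t − v_c| = |1.204 − 2.503| = 1.299 km/s.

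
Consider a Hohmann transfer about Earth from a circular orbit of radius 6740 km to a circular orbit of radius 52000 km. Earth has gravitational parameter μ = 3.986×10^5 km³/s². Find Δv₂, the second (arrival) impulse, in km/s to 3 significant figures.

Transfer-ellipse semi-major axis a_t = (r₁ + r₂)/2 = (6740 + 52000)/2 = 29370 km.
Circular speed at r = 52000 km: v_c = √(μ/r) = 2.7686 km/s.
Vis-viva on the transfer ellipse at r = 52000 km gives v_t = √[μ(2/r − 1/a_t)] = 1.3263 km/s.
Δv₂ = |v_t − v_c| = |1.3263 − 2.7686| = 1.442 km/s.

Δv₂ = 1.44 km/s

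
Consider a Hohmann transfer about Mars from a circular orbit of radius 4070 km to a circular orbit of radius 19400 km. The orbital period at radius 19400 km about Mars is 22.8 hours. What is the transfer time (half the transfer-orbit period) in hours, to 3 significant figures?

t = 5.36 hours

From Kepler's third law T² = 4π²r³/μ at r = 19400 km, T = 22.8 hours = 22.8 × 3600 s = 82080 s: μ = 4π²r³/T² = 42784.9 km³/s².
Transfer-ellipse semi-major axis a_t = (r₁ + r₂)/2 = (4070 + 19400)/2 = 11735 km.
Half the transfer-orbit period gives t = π√(a_t³/μ) = 19310 s.
Converting: 19310 s ÷ 3600 s/hour = 5.36 hours.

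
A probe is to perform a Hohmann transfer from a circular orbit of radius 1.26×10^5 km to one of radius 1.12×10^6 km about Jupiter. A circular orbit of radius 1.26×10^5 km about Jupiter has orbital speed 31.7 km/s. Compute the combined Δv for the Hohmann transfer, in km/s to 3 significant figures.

From the circular-orbit relation v² = μ/r at r = 1.26×10^5 km: μ = v²r = (31.7)² × 1.26×10^5 = 1.26616×10^8 km³/s².
Semi-major axis of the transfer orbit: a_t = (1.260×10^5 + 1.120×10^6)/2 = 6.230×10^5 km.
At r₁ the circular-orbit speed is v₁ = √(μ/r₁) = 31.70 km/s.
On the transfer ellipse at r₁, v² = μ(2/r − 1/a) gives v_p = √[μ(2/r₁ − 1/a_t)] = 42.50 km/s.
First burn Δv₁ = |v_p − v₁| = 10.80 km/s.
At r₂, v₂ = √(μ/r₂) = 10.633 km/s.
Transfer-orbit speed at r₂: v_a = √[μ(2/r₂ − 1/a_t)] = 4.7816 km/s.
Second burn Δv₂ = |v₂ − v_a| = 5.851 km/s.
Total Δv = Δv₁ + Δv₂ = 16.65 km/s.

Δv = 16.7 km/s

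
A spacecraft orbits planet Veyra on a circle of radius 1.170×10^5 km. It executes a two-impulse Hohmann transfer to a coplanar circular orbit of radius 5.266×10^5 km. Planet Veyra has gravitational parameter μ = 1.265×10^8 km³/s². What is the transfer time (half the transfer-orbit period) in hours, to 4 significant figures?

The Hohmann ellipse has a_t = (r₁ + r₂)/2 = 3.218×10^5 km.
Half the transfer-orbit period gives t = π√(a_t³/μ) = 50990 s.
Converting: 50990 s ÷ 3600 s/hour = 14.16 hours.

t = 14.16 hours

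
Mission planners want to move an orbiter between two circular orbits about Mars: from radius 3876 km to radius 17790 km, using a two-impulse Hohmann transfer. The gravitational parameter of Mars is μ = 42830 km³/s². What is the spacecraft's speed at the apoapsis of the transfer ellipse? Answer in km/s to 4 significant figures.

Semi-major axis of the transfer orbit: a_t = (3876 + 17790)/2 = 10833 km.
The apoapsis of the transfer ellipse is at r = 17790 km.
Vis-viva: v = √[μ(2/r − 1/a_t)] = √[42830 × (2/17790 − 1/10833)] = 0.9281 km/s.

v = 0.9281 km/s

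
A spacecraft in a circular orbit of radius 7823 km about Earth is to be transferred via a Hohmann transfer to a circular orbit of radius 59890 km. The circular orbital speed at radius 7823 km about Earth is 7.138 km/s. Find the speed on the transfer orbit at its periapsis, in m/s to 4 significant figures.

From the circular-orbit relation v² = μ/r at r = 7823 km: μ = v²r = (7.138)² × 7823 = 3.98590×10^5 km³/s².
The Hohmann ellipse has a_t = (r₁ + r₂)/2 = 33856.5 km.
At periapsis, r = 7823 km.
Vis-viva: v = √[μ(2/r − 1/a_t)] = √[3.98590×10^5 × (2/7823 − 1/33856.5)] = 9.494 km/s.

v = 9494 m/s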